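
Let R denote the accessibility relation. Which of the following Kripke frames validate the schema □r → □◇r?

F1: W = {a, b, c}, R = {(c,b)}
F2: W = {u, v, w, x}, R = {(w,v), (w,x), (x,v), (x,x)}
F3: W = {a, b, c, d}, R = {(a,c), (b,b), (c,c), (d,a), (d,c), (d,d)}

The schema corresponds to a generalized confluence (Geach) condition: ∀x ∀z (xRz → ∃w (xRw ∧ zRw)).
F1: fails — cRb but no w with cRw and bRw.
F2: fails — wRv but no t with wRt and vRt.
F3: condition met.
Valid on: F3.

F3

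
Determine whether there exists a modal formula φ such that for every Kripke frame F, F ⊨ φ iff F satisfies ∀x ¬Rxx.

Modal frame validity is preserved under surjective bounded morphisms.
The 4-cycle (worlds 0,1,2,3 with 0→1→2→3→0) is irreflexive, and the map sending every world to a single reflexive point • is a surjective bounded morphism (forth: every edge maps to (•,•); back: every world has a successor). So any modal formula valid on the 4-cycle is also valid on the reflexive point, which is not irreflexive.
So the class is not modally definable.

Not modally definable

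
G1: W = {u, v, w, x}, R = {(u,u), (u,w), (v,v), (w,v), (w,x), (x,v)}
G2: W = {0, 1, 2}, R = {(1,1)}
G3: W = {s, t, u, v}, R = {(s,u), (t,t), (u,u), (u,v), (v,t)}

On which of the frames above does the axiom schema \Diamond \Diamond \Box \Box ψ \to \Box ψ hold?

The schema corresponds to a generalized confluence (Geach) condition: \forall x \forall y \forall z ((x R^2 y \wedge xRz) \to \exists w (y R^2 w \wedge z = w)).
G1: fails — uR²v, uRu but no t with vR²t and u=t.
G2: holds.
G3: fails — sR²v, sRu but no w with vR²w and u=w.
Valid on: G2.

G2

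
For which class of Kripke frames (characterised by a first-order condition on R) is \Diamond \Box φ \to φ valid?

Replacing φ by ¬φ and contraposing gives the equivalent schema φ → □◇φ.
Suppose φ→□◇φ is valid. Take Rxy and set V(φ)={x}. Then φ at x, so □◇φ at x, so ◇φ at y, so some z with Ryz has φ; z=x, i.e. Ryx.

symmetry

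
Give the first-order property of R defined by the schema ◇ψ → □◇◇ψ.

This is a Sahlqvist (Geach-type) schema ◇^1□^0ψ → □^1◇^2ψ.
Minimal-valuation argument: fix x; take any y with xR^1y and any z with xR^1z. Set V(ψ) to the set of worlds R-reachable from y in exactly 0 steps. Then □^0ψ holds at y, so the antecedent holds at x; validity forces ◇^2ψ at z, giving a w with zR^2w and yR^0w.
First-order correspondent: ∀x ∀y ∀z ((xRy ∧ xRz) → ∃w (y = w ∧ zR²w)).

∀x ∀y ∀z ((xRy ∧ xRz) → ∃w (y = w ∧ zR²w))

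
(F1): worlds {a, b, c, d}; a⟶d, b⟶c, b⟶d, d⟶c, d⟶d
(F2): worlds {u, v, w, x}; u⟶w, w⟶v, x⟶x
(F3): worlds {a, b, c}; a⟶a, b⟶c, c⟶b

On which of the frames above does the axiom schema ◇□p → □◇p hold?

(F3)

This is the axiom for convergence; its first-order frame correspondent is ∀x ∀y ∀z (Rxy ∧ Rxz → ∃w (Ryw ∧ Rzw)).
(F1): fails — Rbc and Rbc but c and c have no common successor.
(F2): fails — Rwv and Rwv but v and v have no common successor.
(F3): condition met.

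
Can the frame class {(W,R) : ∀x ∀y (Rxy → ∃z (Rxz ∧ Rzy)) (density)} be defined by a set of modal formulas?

Yes, by □□q → □q

Yes: it is density, defined by the C4 schema □□q → □q.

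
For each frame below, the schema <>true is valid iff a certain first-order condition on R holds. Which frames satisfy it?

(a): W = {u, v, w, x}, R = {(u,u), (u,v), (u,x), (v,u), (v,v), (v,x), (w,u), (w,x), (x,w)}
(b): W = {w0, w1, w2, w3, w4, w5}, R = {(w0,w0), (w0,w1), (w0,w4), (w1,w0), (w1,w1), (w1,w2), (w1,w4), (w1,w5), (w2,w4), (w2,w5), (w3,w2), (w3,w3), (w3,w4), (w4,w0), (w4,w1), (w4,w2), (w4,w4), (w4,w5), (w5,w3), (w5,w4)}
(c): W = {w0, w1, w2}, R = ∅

(a), (b)

Frame correspondent (Sahlqvist): forall x exists y Rxy — i.e. seriality.
(a): satisfies the condition.
(b): satisfies the condition.
(c): fails — world w0 has no successor.
Valid on: (a), (b).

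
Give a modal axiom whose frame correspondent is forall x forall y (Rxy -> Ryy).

□(□r → r)

This is shift-reflexivity; the standard corresponding axiom is T□: □(□r → r).
Suppose □(□r→r) is valid. Take Rxy and set V(r)={w : Ryw}. Then at y, □r holds; since □(□r→r) at x, □r→r at y, so r at y, i.e. Ryy.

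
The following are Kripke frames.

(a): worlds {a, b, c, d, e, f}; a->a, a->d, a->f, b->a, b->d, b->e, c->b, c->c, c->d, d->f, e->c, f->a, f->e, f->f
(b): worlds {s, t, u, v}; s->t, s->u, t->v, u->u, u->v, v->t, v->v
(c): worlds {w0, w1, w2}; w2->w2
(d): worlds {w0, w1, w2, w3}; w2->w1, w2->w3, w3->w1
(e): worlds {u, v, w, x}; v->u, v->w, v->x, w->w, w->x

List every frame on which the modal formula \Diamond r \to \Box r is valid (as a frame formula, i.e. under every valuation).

(c)

This is the axiom for partial functionality; its first-order frame correspondent is \forall x \forall y \forall z (Rxy \wedge Rxz \to y = z).
(a): fails — a sees both a and d.
(b): fails — s sees both t and u.
(c): holds.
(d): fails — w2 sees both w1 and w3.
(e): fails — v sees both u and w.
Valid on: (c).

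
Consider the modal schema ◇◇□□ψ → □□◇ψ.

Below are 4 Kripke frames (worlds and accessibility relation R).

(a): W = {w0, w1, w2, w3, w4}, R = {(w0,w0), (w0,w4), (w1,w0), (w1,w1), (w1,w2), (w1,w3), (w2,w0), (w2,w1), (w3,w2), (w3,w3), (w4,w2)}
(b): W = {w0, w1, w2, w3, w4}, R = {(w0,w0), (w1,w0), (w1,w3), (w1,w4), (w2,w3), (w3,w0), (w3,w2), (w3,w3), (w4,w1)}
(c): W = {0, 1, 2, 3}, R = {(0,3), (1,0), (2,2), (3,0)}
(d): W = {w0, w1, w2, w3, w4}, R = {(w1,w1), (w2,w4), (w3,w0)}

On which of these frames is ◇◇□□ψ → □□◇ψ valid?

Frame correspondent (Sahlqvist): ∀x ∀y ∀z ((xR²y ∧ xR²z) → ∃w (yR²w ∧ zRw)) — i.e. a generalized confluence (Geach) condition.
(a): fails — w0R²w4, w0R²w4 but no w with w4R²w and w4Rw.
(b): fails — w1R²w0, w1R²w2 but no w with w0R²w and w2Rw.
(c): fails — 0R²0, 0R²0 but no w with 0R²w and 0Rw.
(d): ✓.
Valid on: (d).

(d)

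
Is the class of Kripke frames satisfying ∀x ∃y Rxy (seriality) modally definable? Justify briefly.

Yes — defined by □r → ◇r

Yes: it is seriality, defined by the D schema □r → ◇r.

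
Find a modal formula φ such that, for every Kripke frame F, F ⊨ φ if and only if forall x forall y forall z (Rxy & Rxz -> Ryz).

◇r → □◇r

This is the Euclidean property; the standard corresponding axiom is 5: ◇r → □◇r.
Suppose ◇r→□◇r is valid. Take Rxy, Rxz and set V(r)={y}. Then ◇r at x, so □◇r at x, so ◇r at z, so some w with Rzw has r; w=y, i.e. Rzy. By symmetry of the argument, Ryz.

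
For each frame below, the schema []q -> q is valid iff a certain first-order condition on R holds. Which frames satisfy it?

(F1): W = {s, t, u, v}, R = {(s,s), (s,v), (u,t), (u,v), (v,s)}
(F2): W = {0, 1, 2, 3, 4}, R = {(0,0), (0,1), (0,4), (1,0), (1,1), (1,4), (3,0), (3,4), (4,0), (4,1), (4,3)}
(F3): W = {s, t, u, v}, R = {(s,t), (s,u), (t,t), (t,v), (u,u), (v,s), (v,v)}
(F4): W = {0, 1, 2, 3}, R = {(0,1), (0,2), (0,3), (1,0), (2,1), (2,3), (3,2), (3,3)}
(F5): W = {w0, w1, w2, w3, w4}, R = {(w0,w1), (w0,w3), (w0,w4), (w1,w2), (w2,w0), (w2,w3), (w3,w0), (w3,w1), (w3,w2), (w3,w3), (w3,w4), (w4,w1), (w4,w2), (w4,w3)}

none

The schema corresponds to reflexivity: forall x Rxx.
(F1): fails — world t does not see itself.
(F2): fails — world 2 does not see itself.
(F3): fails — world s does not see itself.
(F4): fails — world 0 does not see itself.
(F5): fails — world w0 does not see itself.
Valid on no frame.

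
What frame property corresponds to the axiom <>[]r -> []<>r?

Suppose ◇□r→□◇r is valid. Take Rxy, Rxz and set V(r)={w : Ryw}. Then □r at y so ◇□r at x, so □◇r at x, so ◇r at z, giving w with Rzw and Ryw.
Conversely, any frame satisfying forall x forall y forall z (Rxy & Rxz -> exists w (Ryw & Rzw)) validates the schema.
Frame condition: forall x forall y forall z (Rxy & Rxz -> exists w (Ryw & Rzw)).

convergence: forall x forall y forall z (Rxy & Rxz -> exists w (Ryw & Rzw))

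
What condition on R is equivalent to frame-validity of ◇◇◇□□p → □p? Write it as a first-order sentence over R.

This is a Sahlqvist (Geach-type) schema ◇^3□^2p → □^1◇^0p.
Minimal-valuation argument: fix x; take any y with xR^3y and any z with xR^1z. Set V(p) to the set of worlds R-reachable from y in exactly 2 steps. Then □^2p holds at y, so the antecedent holds at x; validity forces ◇^0p at z, giving a w with zR^0w and yR^2w.
First-order correspondent: ∀x ∀y ∀z ((xR³y ∧ xRz) → ∃w (yR²w ∧ z = w)).

∀x ∀y ∀z ((xR³y ∧ xRz) → ∃w (yR²w ∧ z = w))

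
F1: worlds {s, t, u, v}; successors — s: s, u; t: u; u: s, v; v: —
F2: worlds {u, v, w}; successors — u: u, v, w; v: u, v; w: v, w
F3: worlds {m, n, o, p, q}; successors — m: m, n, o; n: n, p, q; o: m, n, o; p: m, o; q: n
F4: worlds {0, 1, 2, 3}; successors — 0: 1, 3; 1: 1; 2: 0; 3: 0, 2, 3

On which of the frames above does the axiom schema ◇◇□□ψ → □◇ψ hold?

F2

The schema corresponds to a generalized confluence (Geach) condition: ∀x ∀y ∀z ((xR²y ∧ xRz) → ∃w (yR²w ∧ zRw)).
F1: fails — sR²v, sRs but no w with vR²w and sRw.
F2: condition met.
F3: fails — nR²q, nRp but no w with qR²w and pRw.
F4: fails — 0R²1, 0R3 but no w with 1R²w and 3Rw.
Valid on: F2.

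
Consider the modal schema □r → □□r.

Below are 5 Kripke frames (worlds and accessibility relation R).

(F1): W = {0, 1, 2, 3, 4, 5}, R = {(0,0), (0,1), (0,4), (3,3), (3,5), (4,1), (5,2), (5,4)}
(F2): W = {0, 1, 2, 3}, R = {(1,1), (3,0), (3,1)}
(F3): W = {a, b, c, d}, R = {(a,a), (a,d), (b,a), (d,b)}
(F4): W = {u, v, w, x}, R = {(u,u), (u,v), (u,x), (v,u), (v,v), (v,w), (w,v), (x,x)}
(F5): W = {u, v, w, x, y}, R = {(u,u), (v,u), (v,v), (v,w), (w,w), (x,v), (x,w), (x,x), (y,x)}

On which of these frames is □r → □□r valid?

(F2)

This is the axiom for transitivity; its first-order frame correspondent is ∀x ∀y ∀z (Rxy ∧ Ryz → Rxz).
(F1): fails — R54 and R41 but not R51.
(F2): condition met.
(F3): fails — Rdb and Rba but not Rda.
(F4): fails — Ruv and Rvw but not Ruw.
(F5): fails — Ryx and Rxw but not Ryw.
Valid on: (F2).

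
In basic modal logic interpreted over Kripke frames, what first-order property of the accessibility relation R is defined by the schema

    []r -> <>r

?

seriality: forall x exists y Rxy

This schema is the D axiom.
It corresponds to seriality: forall x exists y Rxy.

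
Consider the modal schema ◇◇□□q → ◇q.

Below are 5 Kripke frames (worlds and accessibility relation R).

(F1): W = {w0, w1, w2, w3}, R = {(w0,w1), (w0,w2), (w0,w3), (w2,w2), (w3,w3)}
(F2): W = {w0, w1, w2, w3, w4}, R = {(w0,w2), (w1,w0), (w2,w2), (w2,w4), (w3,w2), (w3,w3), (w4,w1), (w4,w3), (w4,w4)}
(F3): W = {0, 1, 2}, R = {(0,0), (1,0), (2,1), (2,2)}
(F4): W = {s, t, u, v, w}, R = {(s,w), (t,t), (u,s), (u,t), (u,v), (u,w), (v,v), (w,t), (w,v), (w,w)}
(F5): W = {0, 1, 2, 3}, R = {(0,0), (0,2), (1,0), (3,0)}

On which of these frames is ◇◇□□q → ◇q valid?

(F1)

Frame correspondent (Sahlqvist): ∀x ∀y (xR²y → ∃w (yR²w ∧ xRw)) — i.e. a generalized confluence (Geach) condition.
(F1): satisfies the condition.
(F2): fails — w1R²w2 but no w with w2R²w and w1Rw.
(F3): fails — 2R²0 but no w with 0R²w and 2Rw.
(F4): fails — sR²t but no w* with tR²w* and sRw*.
(F5): fails — 0R²2 but no w with 2R²w and 0Rw.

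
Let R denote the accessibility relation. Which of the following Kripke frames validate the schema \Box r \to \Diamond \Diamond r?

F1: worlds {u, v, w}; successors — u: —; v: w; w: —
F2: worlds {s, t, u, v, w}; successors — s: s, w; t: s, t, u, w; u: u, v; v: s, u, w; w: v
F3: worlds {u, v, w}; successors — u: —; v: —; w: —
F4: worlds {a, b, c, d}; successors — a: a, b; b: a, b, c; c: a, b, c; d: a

F4

This is the axiom for a generalized confluence (Geach) condition; its first-order frame correspondent is \forall x \exists w (xRw \wedge x R^2 w).
F1: fails — at u but no t with uRt and uR²t.
F2: fails — at w but no w* with wRw* and wR²w*.
F3: fails — at u but no t with uRt and uR²t.
F4: condition met.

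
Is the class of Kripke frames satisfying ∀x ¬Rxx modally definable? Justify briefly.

Any modally definable frame class is closed under surjective bounded morphisms.
The 4-cycle (worlds s,t,u,v with s→t→u→v→s) is irreflexive, and the map sending every world to a single reflexive point • is a surjective bounded morphism (forth: every edge maps to (•,•); back: every world has a successor). So any modal formula valid on the 4-cycle is also valid on the reflexive point, which is not irreflexive.
Hence irreflexivity is not modally definable.

No — not modally definable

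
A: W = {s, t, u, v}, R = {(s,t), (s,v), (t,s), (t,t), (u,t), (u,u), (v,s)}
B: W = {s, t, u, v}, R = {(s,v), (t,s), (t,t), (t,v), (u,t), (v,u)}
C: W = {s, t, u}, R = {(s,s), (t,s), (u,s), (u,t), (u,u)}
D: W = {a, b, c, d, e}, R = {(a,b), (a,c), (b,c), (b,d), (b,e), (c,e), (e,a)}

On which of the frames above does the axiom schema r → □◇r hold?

none

The schema corresponds to symmetry: ∀x ∀y (Rxy → Ryx).
A: fails — Rut but not Rtu.
B: fails — Rtv but not Rvt.
C: fails — Rut but not Rtu.
D: fails — Rbc but not Rcb.
Valid on no frame.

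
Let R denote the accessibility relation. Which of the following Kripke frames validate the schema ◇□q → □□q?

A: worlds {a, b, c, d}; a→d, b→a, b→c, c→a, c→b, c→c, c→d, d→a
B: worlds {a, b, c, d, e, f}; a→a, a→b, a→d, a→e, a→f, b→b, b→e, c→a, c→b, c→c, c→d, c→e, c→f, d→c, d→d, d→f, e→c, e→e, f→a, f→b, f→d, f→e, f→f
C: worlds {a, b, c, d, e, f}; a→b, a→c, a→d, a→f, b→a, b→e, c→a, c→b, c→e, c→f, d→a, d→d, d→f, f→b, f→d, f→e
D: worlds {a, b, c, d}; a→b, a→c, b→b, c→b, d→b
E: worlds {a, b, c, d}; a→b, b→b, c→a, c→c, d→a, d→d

D

This is the axiom for a generalized confluence (Geach) condition; its first-order frame correspondent is ∀x ∀y ∀z ((xRy ∧ xR²z) → ∃w (yRw ∧ z = w)).
A: fails — bRa, bR²a but no w with aRw and a=w.
B: fails — aRa, aR²c but no w with aRw and c=w.
C: fails — aRb, aR²b but no w with bRw and b=w.
D: holds.
E: fails — cRa, cR²a but no w with aRw and a=w.
Valid on: D.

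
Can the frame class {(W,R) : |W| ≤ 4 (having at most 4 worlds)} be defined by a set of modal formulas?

Not definable by any modal formula

If a class were modally definable it would be closed under disjoint unions (Goldblatt–Thomason).
Any modal formula valid on each of 5 disjoint one-world frames is valid on their disjoint union (validity is preserved under disjoint unions). Each one-world frame has |W|=1≤4, but the union has |W|=5.
So no modal formula (or set of formulas) defines exactly the |W|≤4 frames.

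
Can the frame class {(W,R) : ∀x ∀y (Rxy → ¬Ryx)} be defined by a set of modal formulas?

Not definable by any modal formula

If a class were modally definable it would be closed under surjective bounded morphisms (Goldblatt–Thomason).
The 5-cycle (worlds a,b,c,d,e with a→b→c→d→e→a) is asymmetric. Mapping every world to a single reflexive point • is a surjective bounded morphism, and the reflexive point is not asymmetric (R•• but asymmetry requires ¬R••).
So the class is not modally definable.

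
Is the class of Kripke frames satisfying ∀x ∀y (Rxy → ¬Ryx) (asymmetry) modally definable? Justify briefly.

Not modally definable

If a class were modally definable it would be closed under surjective bounded morphisms (Goldblatt–Thomason).
The 5-cycle (worlds w0,w1,w2,w3,w4 with w0→w1→w2→w3→w4→w0) is asymmetric. Mapping every world to a single reflexive point • is a surjective bounded morphism, and the reflexive point is not asymmetric (R•• but asymmetry requires ¬R••).
Hence asymmetry is not modally definable.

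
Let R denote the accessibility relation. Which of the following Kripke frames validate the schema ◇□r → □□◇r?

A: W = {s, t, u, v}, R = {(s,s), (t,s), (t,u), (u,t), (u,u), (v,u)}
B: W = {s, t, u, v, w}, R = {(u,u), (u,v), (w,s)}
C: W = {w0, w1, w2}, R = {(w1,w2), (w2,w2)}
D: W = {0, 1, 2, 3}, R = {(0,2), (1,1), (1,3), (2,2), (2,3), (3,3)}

The schema corresponds to a generalized confluence (Geach) condition: ∀x ∀y ∀z ((xRy ∧ xR²z) → ∃w (yRw ∧ zRw)).
A: fails — tRs, tR²u but no w with sRw and uRw.
B: fails — uRu, uR²v but no w* with uRw* and vRw*.
C: holds.
D: holds.

C, D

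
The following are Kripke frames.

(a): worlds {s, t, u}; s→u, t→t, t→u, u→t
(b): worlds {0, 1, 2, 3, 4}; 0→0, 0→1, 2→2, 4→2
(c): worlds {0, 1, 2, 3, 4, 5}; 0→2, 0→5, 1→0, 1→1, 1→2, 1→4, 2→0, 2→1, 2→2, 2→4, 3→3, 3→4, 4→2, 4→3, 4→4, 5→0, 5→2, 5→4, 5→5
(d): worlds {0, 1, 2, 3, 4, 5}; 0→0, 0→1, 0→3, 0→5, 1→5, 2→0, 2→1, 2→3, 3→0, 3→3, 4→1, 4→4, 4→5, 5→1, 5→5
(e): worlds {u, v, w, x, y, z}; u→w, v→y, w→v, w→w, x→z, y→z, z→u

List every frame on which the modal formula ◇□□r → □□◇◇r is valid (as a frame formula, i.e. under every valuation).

(a), (c), (d)

Frame correspondent (Sahlqvist): ∀x ∀y ∀z ((xRy ∧ xR²z) → ∃w (yR²w ∧ zR²w)) — i.e. a generalized confluence (Geach) condition.
(a): condition met.
(b): fails — 0R0, 0R²1 but no w with 0R²w and 1R²w.
(c): condition met.
(d): condition met.
(e): fails — uRw, uR²v but no t with wR²t and vR²t.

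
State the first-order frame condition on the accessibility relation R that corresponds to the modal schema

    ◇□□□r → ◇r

This is a Sahlqvist (Geach-type) schema ◇^1□^3r → □^0◇^1r.
Minimal-valuation argument: fix x; take any y with xR^1y and any z with xR^0z. Set V(r) to the set of worlds R-reachable from y in exactly 3 steps. Then □^3r holds at y, so the antecedent holds at x; validity forces ◇^1r at z, giving a w with zR^1w and yR^3w.
First-order correspondent: ∀x ∀y (xRy → ∃w (yR³w ∧ xRw)).

∀x ∀y (xRy → ∃w (yR³w ∧ xRw))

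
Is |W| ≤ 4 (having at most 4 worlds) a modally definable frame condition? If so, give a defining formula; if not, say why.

Modal frame validity is preserved under disjoint unions.
Any modal formula valid on each of 5 disjoint one-world frames is valid on their disjoint union (validity is preserved under disjoint unions). Each one-world frame has |W|=1≤4, but the union has |W|=5.
So no modal formula (or set of formulas) defines exactly the |W|≤4 frames.

No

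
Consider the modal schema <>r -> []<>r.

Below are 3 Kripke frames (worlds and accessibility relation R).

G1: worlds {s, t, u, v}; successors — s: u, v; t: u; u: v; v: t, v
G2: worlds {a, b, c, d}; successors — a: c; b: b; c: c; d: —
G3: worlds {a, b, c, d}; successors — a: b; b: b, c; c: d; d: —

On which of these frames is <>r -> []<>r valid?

Frame correspondent (Sahlqvist): forall x forall y forall z (Rxy & Rxz -> Ryz) — i.e. the Euclidean property.
G1: fails — Rsv and Rsu but not Rvu.
G2: satisfies the condition.
G3: fails — Rbc and Rbc but not Rcc.
Valid on: G2.

G2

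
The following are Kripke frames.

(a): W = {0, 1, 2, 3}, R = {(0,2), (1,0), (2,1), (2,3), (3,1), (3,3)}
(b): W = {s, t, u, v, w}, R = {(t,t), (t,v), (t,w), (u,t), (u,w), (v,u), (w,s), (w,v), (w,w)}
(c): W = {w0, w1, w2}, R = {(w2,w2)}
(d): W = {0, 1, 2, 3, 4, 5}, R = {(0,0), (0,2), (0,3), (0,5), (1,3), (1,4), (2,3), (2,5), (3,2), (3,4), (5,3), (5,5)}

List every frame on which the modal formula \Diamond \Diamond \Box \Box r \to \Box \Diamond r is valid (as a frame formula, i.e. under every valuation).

Frame correspondent (Sahlqvist): \forall x \forall y \forall z ((x R^2 y \wedge xRz) \to \exists w (y R^2 w \wedge zRw)) — i.e. a generalized confluence (Geach) condition.
(a): fails — 0R²1, 0R2 but no w with 1R²w and 2Rw.
(b): fails — tR²s, tRt but no w* with sR²w* and tRw*.
(c): holds.
(d): fails — 0R²3, 0R3 but no w with 3R²w and 3Rw.
Valid on: (c).

(c)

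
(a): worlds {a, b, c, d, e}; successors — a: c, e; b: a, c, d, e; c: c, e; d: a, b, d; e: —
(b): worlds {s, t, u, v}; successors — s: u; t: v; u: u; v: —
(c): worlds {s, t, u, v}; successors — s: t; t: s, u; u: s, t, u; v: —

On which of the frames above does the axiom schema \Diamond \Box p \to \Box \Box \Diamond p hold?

Frame correspondent (Sahlqvist): \forall x \forall y \forall z ((xRy \wedge x R^2 z) \to \exists w (yRw \wedge zRw)) — i.e. a generalized confluence (Geach) condition.
(a): fails — aRc, aR²e but no w with cRw and eRw.
(b): condition met.
(c): fails — sRt, sR²s but no w with tRw and sRw.
Valid on: (b).

(b)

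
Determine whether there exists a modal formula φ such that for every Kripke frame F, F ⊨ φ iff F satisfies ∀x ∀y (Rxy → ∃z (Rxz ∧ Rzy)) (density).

Definable; □□q → □q defines it

The condition is density. A defining modal formula is □□q → □q.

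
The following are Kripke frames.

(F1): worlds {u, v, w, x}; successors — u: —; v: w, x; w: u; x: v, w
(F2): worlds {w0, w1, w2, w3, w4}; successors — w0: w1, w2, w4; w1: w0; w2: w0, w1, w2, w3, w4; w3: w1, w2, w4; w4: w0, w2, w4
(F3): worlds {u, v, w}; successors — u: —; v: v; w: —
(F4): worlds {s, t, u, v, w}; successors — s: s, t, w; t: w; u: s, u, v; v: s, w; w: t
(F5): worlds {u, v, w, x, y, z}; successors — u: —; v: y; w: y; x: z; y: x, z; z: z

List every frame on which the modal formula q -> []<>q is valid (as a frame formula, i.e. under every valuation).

This is the axiom for symmetry; its first-order frame correspondent is forall x forall y (Rxy -> Ryx).
(F1): fails — Rxw but not Rwx.
(F2): fails — Rw3w1 but not Rw1w3.
(F3): holds.
(F4): fails — Ruv but not Rvu.
(F5): fails — Ryx but not Rxy.

(F3)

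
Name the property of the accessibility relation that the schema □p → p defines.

Reflexivity

Suppose □p→p is valid. At any x set V(p)={w : Rxw}. Then □p holds at x, so p holds at x, i.e. Rxx.
Conversely, any frame satisfying ∀x Rxx validates the schema.
Frame condition: ∀x Rxx.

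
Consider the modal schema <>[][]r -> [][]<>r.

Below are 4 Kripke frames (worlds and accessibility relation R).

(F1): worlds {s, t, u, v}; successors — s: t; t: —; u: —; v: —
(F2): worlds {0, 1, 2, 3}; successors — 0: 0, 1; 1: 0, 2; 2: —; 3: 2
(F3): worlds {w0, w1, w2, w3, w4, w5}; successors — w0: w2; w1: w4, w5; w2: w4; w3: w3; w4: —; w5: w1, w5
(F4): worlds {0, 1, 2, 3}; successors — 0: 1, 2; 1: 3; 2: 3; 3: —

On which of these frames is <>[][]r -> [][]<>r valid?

(F1)

The schema corresponds to a generalized confluence (Geach) condition: forall x forall y forall z ((xRy & x R^2 z) -> exists w (y R^2 w & zRw)).
(F1): holds.
(F2): fails — 0R0, 0R²2 but no w with 0R²w and 2Rw.
(F3): fails — w0Rw2, w0R²w4 but no w with w2R²w and w4Rw.
(F4): fails — 0R1, 0R²3 but no w with 1R²w and 3Rw.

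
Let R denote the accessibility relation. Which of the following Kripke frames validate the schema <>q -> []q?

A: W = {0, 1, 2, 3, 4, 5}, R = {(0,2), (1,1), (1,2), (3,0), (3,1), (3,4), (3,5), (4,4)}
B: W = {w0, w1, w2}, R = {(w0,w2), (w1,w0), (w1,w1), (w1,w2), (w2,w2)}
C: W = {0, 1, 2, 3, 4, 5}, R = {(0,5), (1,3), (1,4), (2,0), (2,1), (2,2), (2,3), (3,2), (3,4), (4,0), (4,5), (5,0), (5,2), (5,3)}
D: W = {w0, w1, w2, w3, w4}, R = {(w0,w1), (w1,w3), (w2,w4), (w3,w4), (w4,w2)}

The schema corresponds to partial functionality: forall x forall y forall z (Rxy & Rxz -> y = z).
A: fails — 1 sees both 1 and 2.
B: fails — w1 sees both w0 and w1.
C: fails — 1 sees both 3 and 4.
D: holds.

D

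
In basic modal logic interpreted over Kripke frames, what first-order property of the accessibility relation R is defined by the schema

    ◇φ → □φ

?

Suppose ◇φ→□φ is valid. Take Rxy, Rxz and set V(φ)={y}. Then ◇φ at x, so □φ at x, so φ at z, i.e. z=y.

Partial functionality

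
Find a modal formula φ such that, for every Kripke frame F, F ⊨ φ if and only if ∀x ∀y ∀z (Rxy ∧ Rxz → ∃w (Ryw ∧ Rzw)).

A defining formula is ◇□r → □◇r (the .2 axiom).

◇□r → □◇r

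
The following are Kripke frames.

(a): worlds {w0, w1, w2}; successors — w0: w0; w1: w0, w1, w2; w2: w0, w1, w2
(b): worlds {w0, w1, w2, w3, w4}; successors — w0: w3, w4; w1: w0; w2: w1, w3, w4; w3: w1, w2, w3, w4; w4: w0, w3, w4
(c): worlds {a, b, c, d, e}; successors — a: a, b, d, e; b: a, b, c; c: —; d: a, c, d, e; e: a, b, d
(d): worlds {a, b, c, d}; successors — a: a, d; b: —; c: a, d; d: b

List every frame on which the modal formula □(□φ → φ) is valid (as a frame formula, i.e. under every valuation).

(a)

Frame correspondent (Sahlqvist): ∀x ∀y (Rxy → Ryy) — i.e. shift-reflexivity.
(a): satisfies the condition.
(b): fails — Rw1w0 but not Rw0w0.
(c): fails — Rbc but not Rcc.
(d): fails — Rcd but not Rdd.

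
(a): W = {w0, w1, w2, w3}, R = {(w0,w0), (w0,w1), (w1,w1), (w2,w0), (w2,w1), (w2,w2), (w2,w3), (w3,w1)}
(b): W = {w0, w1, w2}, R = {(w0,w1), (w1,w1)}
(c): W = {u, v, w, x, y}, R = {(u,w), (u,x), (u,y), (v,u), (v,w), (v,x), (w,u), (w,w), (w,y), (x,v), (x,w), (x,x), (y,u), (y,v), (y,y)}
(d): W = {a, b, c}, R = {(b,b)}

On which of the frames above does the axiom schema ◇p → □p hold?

(b), (d)

The schema corresponds to partial functionality: ∀x ∀y ∀z (Rxy ∧ Rxz → y = z).
(a): fails — w0 sees both w0 and w1.
(b): condition met.
(c): fails — u sees both w and x.
(d): condition met.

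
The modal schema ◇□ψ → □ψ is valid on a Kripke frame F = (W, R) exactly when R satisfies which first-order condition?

The Euclidean property

This is frame-equivalent to ◇ψ → □◇ψ (substitute ¬ψ for ψ and contrapose).
Suppose ◇ψ→□◇ψ is valid. Take Rxy, Rxz and set V(ψ)={y}. Then ◇ψ at x, so □◇ψ at x, so ◇ψ at z, so some w with Rzw has ψ; w=y, i.e. Rzy. By symmetry of the argument, Ryz.
The converse is a direct semantic check.
Frame condition: ∀x ∀y ∀z (Rxy ∧ Rxz → Ryz).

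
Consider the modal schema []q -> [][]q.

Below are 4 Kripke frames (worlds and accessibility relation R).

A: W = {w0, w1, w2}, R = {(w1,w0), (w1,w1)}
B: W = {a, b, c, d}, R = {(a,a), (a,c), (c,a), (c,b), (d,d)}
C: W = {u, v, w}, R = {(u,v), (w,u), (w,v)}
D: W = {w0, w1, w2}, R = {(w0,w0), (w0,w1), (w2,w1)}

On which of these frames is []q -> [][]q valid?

A, C, D

Frame correspondent (Sahlqvist): forall x forall y forall z (Rxy & Ryz -> Rxz) — i.e. transitivity.
A: condition met.
B: fails — Rac and Rcb but not Rab.
C: condition met.
D: condition met.
Valid on: A, C, D.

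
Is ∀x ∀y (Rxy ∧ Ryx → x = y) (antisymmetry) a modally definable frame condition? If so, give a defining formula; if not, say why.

Any modally definable frame class is closed under surjective bounded morphisms.
The 8-cycle (worlds a,b,c,d,e,f,g,h with a→b→c→d→e→f→g→h→a) is antisymmetric. Sending even-indexed worlds to • and odd-indexed worlds to ∘ is a surjective bounded morphism onto the two-world frame with •↔∘, which is not antisymmetric.
So the class is not modally definable.

No — not modally definable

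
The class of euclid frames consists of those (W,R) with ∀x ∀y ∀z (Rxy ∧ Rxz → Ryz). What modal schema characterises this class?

◇q → □◇q

This is the Euclidean property; the standard corresponding axiom is 5: ◇q → □◇q.
Suppose ◇q→□◇q is valid. Take Rxy, Rxz and set V(q)={y}. Then ◇q at x, so □◇q at x, so ◇q at z, so some w with Rzw has q; w=y, i.e. Rzy. By symmetry of the argument, Ryz.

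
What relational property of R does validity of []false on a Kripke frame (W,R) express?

This is the Ver axiom.
Its frame correspondent is emptiness of R — forall x forall y ~Rxy.

Emptiness of R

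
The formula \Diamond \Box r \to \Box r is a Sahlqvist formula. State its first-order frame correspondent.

The Euclidean property

This is frame-equivalent to ◇r → □◇r (substitute ¬r for r and contrapose).
Suppose ◇r→□◇r is valid. Take Rxy, Rxz and set V(r)={y}. Then ◇r at x, so □◇r at x, so ◇r at z, so some w with Rzw has r; w=y, i.e. Rzy. By symmetry of the argument, Ryz.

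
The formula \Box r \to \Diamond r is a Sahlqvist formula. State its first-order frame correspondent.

Seriality

Suppose □r→◇r is valid. At any x set V(r)=W. Then □r at x, so ◇r at x, so x has a successor.
Conversely, any frame satisfying \forall x \exists y Rxy validates the schema.
So the correspondent is seriality.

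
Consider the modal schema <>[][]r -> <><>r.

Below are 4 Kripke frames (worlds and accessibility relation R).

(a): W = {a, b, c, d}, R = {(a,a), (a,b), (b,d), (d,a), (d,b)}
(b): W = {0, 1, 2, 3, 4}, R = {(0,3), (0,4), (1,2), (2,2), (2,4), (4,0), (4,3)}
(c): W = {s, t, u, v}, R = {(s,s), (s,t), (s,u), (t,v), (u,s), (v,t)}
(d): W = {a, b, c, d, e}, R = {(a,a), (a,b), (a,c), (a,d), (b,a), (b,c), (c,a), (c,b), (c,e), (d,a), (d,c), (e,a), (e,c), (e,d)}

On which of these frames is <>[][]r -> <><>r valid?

(a), (d)

This is the axiom for a generalized confluence (Geach) condition; its first-order frame correspondent is forall x forall y (xRy -> exists w (y R^2 w & x R^2 w)).
(a): condition met.
(b): fails — 0R3 but no w with 3R²w and 0R²w.
(c): fails — tRv but no w with vR²w and tR²w.
(d): condition met.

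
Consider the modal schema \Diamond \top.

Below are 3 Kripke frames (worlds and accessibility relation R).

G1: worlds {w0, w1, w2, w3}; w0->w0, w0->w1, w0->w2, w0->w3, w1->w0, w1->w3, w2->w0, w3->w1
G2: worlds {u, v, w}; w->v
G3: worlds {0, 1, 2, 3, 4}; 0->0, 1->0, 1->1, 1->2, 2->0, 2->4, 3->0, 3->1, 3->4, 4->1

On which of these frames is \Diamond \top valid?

G1, G3

Frame correspondent (Sahlqvist): \forall x \exists y Rxy — i.e. seriality.
G1: condition met.
G2: fails — world u has no successor.
G3: condition met.
Valid on: G1, G3.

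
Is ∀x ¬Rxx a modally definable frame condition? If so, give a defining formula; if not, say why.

Any modally definable frame class is closed under surjective bounded morphisms.
The 5-cycle (worlds w0,w1,w2,w3,w4 with w0→w1→w2→w3→w4→w0) is irreflexive, and the map sending every world to a single reflexive point • is a surjective bounded morphism (forth: every edge maps to (•,•); back: every world has a successor). So any modal formula valid on the 5-cycle is also valid on the reflexive point, which is not irreflexive.
Hence irreflexivity is not modally definable.

No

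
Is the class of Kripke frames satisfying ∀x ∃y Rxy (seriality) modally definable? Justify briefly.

The condition is seriality. A defining modal formula is □q → ◇q.

Yes — defined by □q → ◇q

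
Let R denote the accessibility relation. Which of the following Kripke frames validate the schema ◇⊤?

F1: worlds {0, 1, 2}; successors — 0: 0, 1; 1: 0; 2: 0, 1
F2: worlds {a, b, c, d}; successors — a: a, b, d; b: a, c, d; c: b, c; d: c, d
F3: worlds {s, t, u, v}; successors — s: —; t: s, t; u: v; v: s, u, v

F1, F2

Frame correspondent (Sahlqvist): ∀x ∃y Rxy — i.e. seriality.
F1: condition met.
F2: condition met.
F3: fails — world s has no successor.
Valid on: F1, F2.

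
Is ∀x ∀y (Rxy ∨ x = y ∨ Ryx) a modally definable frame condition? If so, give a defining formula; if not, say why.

Any modally definable frame class is closed under disjoint unions.
Take 4 disjoint single-world reflexive frames: each is trivially connected, but their disjoint union has 4 worlds with no edge between distinct components, so it is not connected.
Hence connectedness of R is not modally definable.

Not modally definable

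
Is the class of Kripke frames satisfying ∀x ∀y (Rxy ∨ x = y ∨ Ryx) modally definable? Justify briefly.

No

Any modally definable frame class is closed under disjoint unions.
Take 4 disjoint single-world reflexive frames: each is trivially connected, but their disjoint union has 4 worlds with no edge between distinct components, so it is not connected.
Hence connectedness of R is not modally definable.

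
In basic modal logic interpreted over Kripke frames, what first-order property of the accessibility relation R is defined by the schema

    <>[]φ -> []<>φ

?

This schema is the .2 axiom.
Its frame correspondent is convergence — forall x forall y forall z (Rxy & Rxz -> exists w (Ryw & Rzw)).

Convergence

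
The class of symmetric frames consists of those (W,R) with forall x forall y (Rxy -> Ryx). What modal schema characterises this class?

ψ → □◇ψ

This is symmetry; the standard corresponding axiom is B: ψ → □◇ψ.
Suppose ψ→□◇ψ is valid. Take Rxy and set V(ψ)={x}. Then ψ at x, so □◇ψ at x, so ◇ψ at y, so some z with Ryz has ψ; z=x, i.e. Ryx.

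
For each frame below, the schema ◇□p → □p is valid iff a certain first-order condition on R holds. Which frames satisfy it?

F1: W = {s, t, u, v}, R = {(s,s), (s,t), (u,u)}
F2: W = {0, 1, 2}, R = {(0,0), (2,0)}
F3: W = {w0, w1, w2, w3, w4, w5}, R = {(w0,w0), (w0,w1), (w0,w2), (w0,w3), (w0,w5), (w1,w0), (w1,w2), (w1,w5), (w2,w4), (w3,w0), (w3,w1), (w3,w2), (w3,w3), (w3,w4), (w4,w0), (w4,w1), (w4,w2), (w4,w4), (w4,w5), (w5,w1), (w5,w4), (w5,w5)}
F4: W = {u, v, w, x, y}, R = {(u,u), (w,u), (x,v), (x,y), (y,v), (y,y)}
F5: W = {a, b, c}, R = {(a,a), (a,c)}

F2

Frame correspondent (Sahlqvist): ∀x ∀y ∀z (Rxy ∧ Rxz → Ryz) — i.e. the Euclidean property.
F1: fails — Rst and Rss but not Rts.
F2: condition met.
F3: fails — Rw0w1 and Rw0w1 but not Rw1w1.
F4: fails — Rxv and Rxy but not Rvy.
F5: fails — Rac and Raa but not Rca.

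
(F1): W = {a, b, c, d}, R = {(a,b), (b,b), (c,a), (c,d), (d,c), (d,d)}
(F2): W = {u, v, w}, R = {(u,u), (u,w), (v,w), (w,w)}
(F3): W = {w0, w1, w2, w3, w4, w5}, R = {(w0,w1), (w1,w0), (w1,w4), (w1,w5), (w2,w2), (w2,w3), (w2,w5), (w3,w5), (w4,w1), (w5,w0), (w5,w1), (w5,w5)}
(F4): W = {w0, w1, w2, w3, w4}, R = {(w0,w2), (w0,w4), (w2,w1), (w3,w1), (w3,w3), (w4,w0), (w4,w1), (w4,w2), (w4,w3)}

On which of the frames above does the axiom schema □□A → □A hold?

(F2)

The schema corresponds to density: ∀x ∀y (Rxy → ∃z (Rxz ∧ Rzy)).
(F1): fails — Rca but no z with Rcz and Rza.
(F2): satisfies the condition.
(F3): fails — Rw4w1 but no z with Rw4z and Rzw1.
(F4): fails — Rw0w4 but no z with Rw0z and Rzw4.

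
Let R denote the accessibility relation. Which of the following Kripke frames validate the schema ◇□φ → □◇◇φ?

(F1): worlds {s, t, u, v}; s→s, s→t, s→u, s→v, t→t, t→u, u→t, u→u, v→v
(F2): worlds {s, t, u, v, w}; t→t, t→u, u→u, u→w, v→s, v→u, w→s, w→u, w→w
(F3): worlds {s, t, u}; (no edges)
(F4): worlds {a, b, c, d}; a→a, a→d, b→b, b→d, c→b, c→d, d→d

The schema corresponds to a generalized confluence (Geach) condition: ∀x ∀y ∀z ((xRy ∧ xRz) → ∃w (yRw ∧ zR²w)).
(F1): fails — sRt, sRv but no w with tRw and vR²w.
(F2): fails — vRs, vRs but no w* with sRw* and sR²w*.
(F3): holds.
(F4): holds.
Valid on: (F3), (F4).

(F3), (F4)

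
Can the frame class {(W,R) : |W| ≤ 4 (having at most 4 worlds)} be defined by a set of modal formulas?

Modal frame validity is preserved under disjoint unions.
Any modal formula valid on each of 5 disjoint one-world frames is valid on their disjoint union (validity is preserved under disjoint unions). Each one-world frame has |W|=1≤4, but the union has |W|=5.
So the class is not modally definable.

No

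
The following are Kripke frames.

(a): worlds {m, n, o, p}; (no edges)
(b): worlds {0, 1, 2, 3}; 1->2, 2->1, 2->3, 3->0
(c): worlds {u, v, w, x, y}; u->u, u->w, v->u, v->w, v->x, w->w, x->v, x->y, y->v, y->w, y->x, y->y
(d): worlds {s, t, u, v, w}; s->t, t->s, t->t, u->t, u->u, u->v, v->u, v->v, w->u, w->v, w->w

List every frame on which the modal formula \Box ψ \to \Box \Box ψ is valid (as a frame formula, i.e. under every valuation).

(a)

The schema corresponds to transitivity: \forall x \forall y \forall z (Rxy \wedge Ryz \to Rxz).
(a): condition met.
(b): fails — R12 and R23 but not R13.
(c): fails — Rvx and Rxy but not Rvy.
(d): fails — Rwu and Rut but not Rwt.
Valid on: (a).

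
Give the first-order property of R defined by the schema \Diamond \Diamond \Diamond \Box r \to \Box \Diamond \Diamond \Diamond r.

\forall x \forall y \forall z ((x R^3 y \wedge xRz) \to \exists w (yRw \wedge z R^3 w))

This is a Sahlqvist (Geach-type) schema ◇^3□^1r → □^1◇^3r.
Minimal-valuation argument: fix x; take any y with xR^3y and any z with xR^1z. Set V(r) to the set of worlds R-reachable from y in exactly 1 step. Then □^1r holds at y, so the antecedent holds at x; validity forces ◇^3r at z, giving a w with zR^3w and yR^1w.
First-order correspondent: \forall x \forall y \forall z ((x R^3 y \wedge xRz) \to \exists w (yRw \wedge z R^3 w)).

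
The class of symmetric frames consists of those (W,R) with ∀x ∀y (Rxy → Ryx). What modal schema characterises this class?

The condition is symmetry. The B schema s → □◇s defines it.

s → □◇s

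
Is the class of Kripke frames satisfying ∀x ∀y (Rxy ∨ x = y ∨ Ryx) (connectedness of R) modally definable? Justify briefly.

If a class were modally definable it would be closed under disjoint unions (Goldblatt–Thomason).
Take 4 disjoint single-world reflexive frames: each is trivially connected, but their disjoint union has 4 worlds with no edge between distinct components, so it is not connected.
So the class is not modally definable.

No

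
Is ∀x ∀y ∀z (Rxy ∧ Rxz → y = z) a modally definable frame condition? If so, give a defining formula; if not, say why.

Yes — defined by ◇p → □p

This is a Sahlqvist condition; the CD axiom ◇p → □p defines it.
Suppose ◇p→□p is valid. Take Rxy, Rxz and set V(p)={y}. Then ◇p at x, so □p at x, so p at z, i.e. z=y.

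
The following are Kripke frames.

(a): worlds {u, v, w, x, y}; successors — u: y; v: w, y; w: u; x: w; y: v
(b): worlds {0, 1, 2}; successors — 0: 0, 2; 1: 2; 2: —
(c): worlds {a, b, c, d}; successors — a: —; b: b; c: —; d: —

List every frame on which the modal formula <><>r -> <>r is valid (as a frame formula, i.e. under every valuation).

(b), (c)

Frame correspondent (Sahlqvist): forall x forall y forall z (Rxy & Ryz -> Rxz) — i.e. transitivity.
(a): fails — Rxw and Rwu but not Rxu.
(b): ✓.
(c): ✓.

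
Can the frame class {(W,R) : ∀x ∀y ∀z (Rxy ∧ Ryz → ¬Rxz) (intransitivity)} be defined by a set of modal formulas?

Any modally definable frame class is closed under surjective bounded morphisms.
The 5-cycle (worlds w0,w1,w2,w3,w4 with w0→w1→w2→w3→w4→w0) is intransitive. Mapping every world to a single reflexive point • is a surjective bounded morphism; the reflexive point is not intransitive (R••∧R•• but R••).
So no modal formula (or set of formulas) defines exactly the intransitive frames.

No — not modally definable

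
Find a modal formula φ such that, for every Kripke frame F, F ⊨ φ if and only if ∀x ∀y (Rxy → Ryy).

□(□q → q)

The condition is shift-reflexivity. The T□ schema □(□q → q) defines it.
Suppose □(□q→q) is valid. Take Rxy and set V(q)={w : Ryw}. Then at y, □q holds; since □(□q→q) at x, □q→q at y, so q at y, i.e. Ryy.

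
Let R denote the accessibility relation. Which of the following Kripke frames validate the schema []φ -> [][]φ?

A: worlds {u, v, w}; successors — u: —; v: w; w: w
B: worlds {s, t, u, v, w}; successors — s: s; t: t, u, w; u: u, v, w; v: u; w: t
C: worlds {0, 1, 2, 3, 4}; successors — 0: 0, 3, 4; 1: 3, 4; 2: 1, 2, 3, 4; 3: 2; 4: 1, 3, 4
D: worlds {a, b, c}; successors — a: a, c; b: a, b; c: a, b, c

A

This is the axiom for transitivity; its first-order frame correspondent is forall x forall y forall z (Rxy & Ryz -> Rxz).
A: holds.
B: fails — Rwt and Rtw but not Rww.
C: fails — R32 and R23 but not R33.
D: fails — Rba and Rac but not Rbc.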